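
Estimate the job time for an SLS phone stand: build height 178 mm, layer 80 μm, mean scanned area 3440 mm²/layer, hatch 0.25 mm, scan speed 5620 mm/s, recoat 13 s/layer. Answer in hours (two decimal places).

9.55 hours

Layer count = ceil(178 / 0.08) = 2225.
Per-layer scan distance = 3440 / 0.25, so 13760 mm.
Per-layer scan time: 13760 / 5620 → 2.4484 s.
Time per layer = 2.4484 + 13, so 15.4484 s.
2225 layers × 15.4484 s/layer = 34372.69 s, i.e. 9.55 hours.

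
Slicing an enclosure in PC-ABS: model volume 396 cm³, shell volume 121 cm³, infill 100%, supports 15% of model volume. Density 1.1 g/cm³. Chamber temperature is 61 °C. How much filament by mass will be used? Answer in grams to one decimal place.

Interior volume: 396 − 121 → 275 cm³.
Infill deposited = 1.00 × 275 = 275 cm³.
Support = 0.15 × 396 = 59.4 cm³.
Total extruded = 121 + 275 + 59.4 = 455.4 cm³.
Mass = 455.4 × 1.1 = 500.94 g.

500.9 g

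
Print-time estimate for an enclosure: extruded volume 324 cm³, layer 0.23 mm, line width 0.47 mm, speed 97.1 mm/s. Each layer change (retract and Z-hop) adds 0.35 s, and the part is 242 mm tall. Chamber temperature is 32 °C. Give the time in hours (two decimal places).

Line area = 0.23 × 0.47 = 0.1081 mm².
Path length: 324000 mm³ / 0.1081 mm² → 2997224.8 mm.
Extrusion time: 2997224.8 / 97.1 → 30867.4 s.
Layer count = ceil(242 / 0.23) = 1053.
Non-print overhead: 1053 × 0.35 → 368.55 s.
Total = 30867.4 + 368.55 = 31235.95 s = 8.68 hours.

8.68 hours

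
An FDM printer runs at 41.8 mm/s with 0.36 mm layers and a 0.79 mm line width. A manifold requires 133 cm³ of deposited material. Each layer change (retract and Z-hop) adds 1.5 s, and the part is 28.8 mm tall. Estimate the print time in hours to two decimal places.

Bead cross-section: 0.36 × 0.79 → 0.2844 mm².
Toolpath length = 133 cm³ / 0.2844 mm² = 133000 / 0.2844 = 467651.2 mm.
Print-move time: 467651.2 / 41.8 → 11187.8 s.
Layer count = ceil(28.8 / 0.36) = 80.
Layer-change overhead: 80 × 1.5 → 120 s.
Total = 11187.8 + 120 = 11307.8 s = 3.14 hours.

3.14 hours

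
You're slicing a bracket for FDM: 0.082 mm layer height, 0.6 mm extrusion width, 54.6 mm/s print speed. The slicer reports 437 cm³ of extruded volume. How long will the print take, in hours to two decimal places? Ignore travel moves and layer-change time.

45.19 hours

Extrusion cross-section = 0.082 × 0.6, so 0.0492 mm².
Toolpath length = 437 cm³ / 0.0492 mm² = 437000 / 0.0492 = 8882113.8 mm.
Print-move time = 8882113.8 / 54.6 = 162676.1 s.
In the requested units: 162676.1 s = 45.19 hours.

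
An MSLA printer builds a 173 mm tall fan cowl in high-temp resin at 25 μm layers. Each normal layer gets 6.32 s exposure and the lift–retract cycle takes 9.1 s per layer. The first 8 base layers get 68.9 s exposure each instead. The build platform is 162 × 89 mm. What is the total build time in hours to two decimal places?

29.78 hours

Layers = ⌈173/0.025⌉ = 6920.
Base layers = 8 × (68.9 + 9.1) = 624 s.
Regular layers: 6912 × (6.32 + 9.1) → 106583.04 s.
Sum: 624 + 106583.04 = 107207.04 s → 29.78 hours.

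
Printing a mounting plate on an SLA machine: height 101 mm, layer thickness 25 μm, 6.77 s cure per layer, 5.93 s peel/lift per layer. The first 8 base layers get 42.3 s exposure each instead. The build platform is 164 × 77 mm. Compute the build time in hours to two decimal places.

14.33 hours

Layers = ⌈101/0.025⌉ = 4040.
Burn-in layers = 8 × (42.3 + 5.93) = 385.84 s.
Remaining layers: 4032 × (6.77 + 5.93) → 51206.4 s.
Total = 385.84 + 51206.4 = 51592.24 s = 14.33 hours.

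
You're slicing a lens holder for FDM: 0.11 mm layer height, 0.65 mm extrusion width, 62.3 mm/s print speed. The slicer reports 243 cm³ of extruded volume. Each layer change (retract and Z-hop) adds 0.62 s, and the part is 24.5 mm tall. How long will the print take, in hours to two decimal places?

15.19 hours

Bead cross-section: 0.11 × 0.65 → 0.0715 mm².
Toolpath length = 243 cm³ / 0.0715 mm² = 243000 / 0.0715 = 3398601.4 mm.
Time extruding: 3398601.4 / 62.3 → 54552.2 s.
Layer count = ceil(24.5 / 0.11) = 223.
Z-hop total = 223 × 0.62 = 138.26 s.
Total = 54552.2 + 138.26 = 54690.46 s = 15.19 hours.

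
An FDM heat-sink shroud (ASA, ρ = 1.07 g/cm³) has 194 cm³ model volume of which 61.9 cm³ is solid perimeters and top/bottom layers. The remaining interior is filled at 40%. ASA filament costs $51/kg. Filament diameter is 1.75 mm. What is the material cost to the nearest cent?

Interior volume = 194 − 61.9 = 132.1 cm³.
Infill volume = 0.40 × 132.1 = 52.84 cm³.
Total extruded = 61.9 + 52.84, so 114.74 cm³.
Mass = 114.74 × 1.07, so 122.7718 g.
At $51/kg: 122.7718/1000 × 51 = $6.26.

$6.26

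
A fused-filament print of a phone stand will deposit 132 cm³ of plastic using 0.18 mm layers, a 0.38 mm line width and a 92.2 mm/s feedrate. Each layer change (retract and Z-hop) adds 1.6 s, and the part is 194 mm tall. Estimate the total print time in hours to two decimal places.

Extrusion cross-section = 0.18 × 0.38 = 0.0684 mm².
Total extruded path = 132000/0.0684 = 1929824.6 mm.
Time extruding = 1929824.6 / 92.2, so 20930.9 s.
Number of layers: 194 / 0.18 → 1078 (rounded up).
Z-hop total = 1078 × 1.6 = 1724.8 s.
Altogether 20930.9 + 1724.8 = 22655.7 s, i.e. 6.29 hours.

6.29 hours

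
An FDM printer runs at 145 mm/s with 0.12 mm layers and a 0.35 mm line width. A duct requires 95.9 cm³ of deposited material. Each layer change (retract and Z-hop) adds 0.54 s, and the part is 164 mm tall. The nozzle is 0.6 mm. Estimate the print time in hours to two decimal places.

Extrusion cross-section = 0.12 × 0.35, so 0.042 mm².
Toolpath length = 95.9 cm³ / 0.042 mm² = 95900 / 0.042 = 2283333.3 mm.
Print-move time = 2283333.3 / 145, so 15747.1 s.
Layers = ⌈164/0.12⌉ = 1367.
Layer-change overhead = 1367 × 0.54 = 738.18 s.
Total = 15747.1 + 738.18 = 16485.28 s = 4.58 hours.

4.58 hours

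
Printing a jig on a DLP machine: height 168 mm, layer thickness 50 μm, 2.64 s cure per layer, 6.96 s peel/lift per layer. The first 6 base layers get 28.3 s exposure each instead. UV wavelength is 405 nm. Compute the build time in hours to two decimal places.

Layers = ⌈168/0.05⌉ = 3360.
Bottom layers: 6 × (28.3 + 6.96) → 211.56 s.
Regular layers = 3354 × (2.64 + 6.96), so 32198.4 s.
Total = 211.56 + 32198.4 = 32409.96 s = 9.00 hours.

9.00 hours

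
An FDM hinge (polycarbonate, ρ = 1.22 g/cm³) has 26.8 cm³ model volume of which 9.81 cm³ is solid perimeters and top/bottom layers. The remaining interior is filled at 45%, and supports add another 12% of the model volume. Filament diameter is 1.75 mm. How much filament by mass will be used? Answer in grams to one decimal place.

Interior volume = 26.8 − 9.81, so 16.99 cm³.
Infill volume = 0.45 × 16.99 = 7.6455 cm³.
Support = 0.12 × 26.8, so 3.216 cm³.
Total extruded = 9.81 + 7.6455 + 3.216, so 20.6715 cm³.
Mass = 20.6715 × 1.22, so 25.21923 g.

25.2 g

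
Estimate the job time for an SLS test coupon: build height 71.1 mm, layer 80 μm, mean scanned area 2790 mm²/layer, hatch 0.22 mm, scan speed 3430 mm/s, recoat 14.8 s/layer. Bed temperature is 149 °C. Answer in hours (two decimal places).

4.57 hours

Layer count = ceil(71.1 / 0.08) = 889.
Scan path per layer: 2790 / 0.22 → 12681.8 mm.
Scan time per layer = 12681.8 / 3430 = 3.6973 s.
Per-layer time: 3.6973 + 14.8 → 18.4973 s.
Total: 889 × 18.4973 s = 16444.0997 s → 4.57 hours.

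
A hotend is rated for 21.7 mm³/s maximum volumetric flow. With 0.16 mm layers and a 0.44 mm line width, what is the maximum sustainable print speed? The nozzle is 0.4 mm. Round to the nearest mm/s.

308 mm/s

Bead cross-section = 0.16 × 0.44, so 0.0704 mm².
v_max = Q/A = 21.7/0.0704 = 308.24 mm/s → 308 mm/s.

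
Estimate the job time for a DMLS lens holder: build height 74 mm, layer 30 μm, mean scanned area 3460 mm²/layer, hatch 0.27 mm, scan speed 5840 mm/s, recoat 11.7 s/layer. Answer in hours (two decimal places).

9.52 hours

Number of layers: 74 / 0.03 → 2467 (rounded up).
Scan path per layer = 3460 / 0.27 = 12814.8 mm.
Laser time per layer = 12814.8 / 5840 = 2.1943 s.
Layer cycle = 2.1943 + 11.7 = 13.8943 s.
Build time = 2467 × 13.8943 = 34277.2381 s = 9.52 hours.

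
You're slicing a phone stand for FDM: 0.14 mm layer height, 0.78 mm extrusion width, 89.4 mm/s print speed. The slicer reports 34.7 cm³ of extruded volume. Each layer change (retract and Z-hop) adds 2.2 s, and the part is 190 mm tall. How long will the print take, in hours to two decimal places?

Line area = 0.14 × 0.78, so 0.1092 mm².
Path length: 34700 mm³ / 0.1092 mm² → 317765.6 mm.
Extrusion time = 317765.6 / 89.4 = 3554.4 s.
Number of layers: 190 / 0.14 → 1358 (rounded up).
Non-print overhead = 1358 × 2.2, so 2987.6 s.
Altogether 3554.4 + 2987.6 = 6542 s, i.e. 1.82 hours.

1.82 hours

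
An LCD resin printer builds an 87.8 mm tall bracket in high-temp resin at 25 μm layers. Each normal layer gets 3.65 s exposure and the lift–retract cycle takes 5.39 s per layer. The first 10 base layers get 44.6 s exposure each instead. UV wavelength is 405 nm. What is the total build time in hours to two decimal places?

Layers = ⌈87.8/0.025⌉ = 3512.
Burn-in layers = 10 × (44.6 + 5.39) = 499.9 s.
Regular layers = 3502 × (3.65 + 5.39) = 31658.08 s.
Sum: 499.9 + 31658.08 = 32157.98 s → 8.93 hours.

8.93 hours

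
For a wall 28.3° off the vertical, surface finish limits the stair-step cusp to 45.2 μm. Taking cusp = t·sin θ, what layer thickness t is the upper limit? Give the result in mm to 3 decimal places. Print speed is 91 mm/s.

0.095 mm

t = h_c / sin θ = 0.0452 / 0.4741 = 0.095 mm.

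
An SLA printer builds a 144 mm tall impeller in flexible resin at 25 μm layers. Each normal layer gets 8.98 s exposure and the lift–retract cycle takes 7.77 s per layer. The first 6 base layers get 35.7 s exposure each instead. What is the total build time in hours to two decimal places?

26.84 hours

Number of layers: 144 / 0.025 → 5760 (rounded up).
Burn-in layers = 6 × (35.7 + 7.77) = 260.82 s.
Normal layers = 5754 × (8.98 + 7.77) = 96379.5 s.
Total = 260.82 + 96379.5 = 96640.32 s = 26.84 hours.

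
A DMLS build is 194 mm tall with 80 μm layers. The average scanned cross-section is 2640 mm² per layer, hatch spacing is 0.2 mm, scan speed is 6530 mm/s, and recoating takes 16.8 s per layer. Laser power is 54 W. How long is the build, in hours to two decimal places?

Number of layers: 194 / 0.08 → 2425 (rounded up).
Per-layer scan distance = 2640 / 0.2, so 13200 mm.
Scan time per layer = 13200 / 6530 = 2.0214 s.
Time per layer = 2.0214 + 16.8, so 18.8214 s.
Build time = 2425 × 18.8214 = 45641.895 s = 12.68 hours.

12.68 hours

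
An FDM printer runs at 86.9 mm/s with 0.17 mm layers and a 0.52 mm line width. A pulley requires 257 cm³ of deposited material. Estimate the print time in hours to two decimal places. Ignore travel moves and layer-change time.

9.29 hours

Bead cross-section = 0.17 × 0.52, so 0.0884 mm².
Path length: 257000 mm³ / 0.0884 mm² → 2907239.8 mm.
Print-move time: 2907239.8 / 86.9 → 33455 s.
Converting: 33455 s = 9.29 hours.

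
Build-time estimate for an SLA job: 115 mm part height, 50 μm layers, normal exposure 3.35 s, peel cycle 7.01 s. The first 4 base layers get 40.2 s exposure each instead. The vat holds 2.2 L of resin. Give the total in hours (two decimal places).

Number of layers: 115 / 0.05 → 2300 (rounded up).
Burn-in layers = 4 × (40.2 + 7.01), so 188.84 s.
Regular layers: 2296 × (3.35 + 7.01) → 23786.56 s.
Sum: 188.84 + 23786.56 = 23975.4 s → 6.66 hours.

6.66 hours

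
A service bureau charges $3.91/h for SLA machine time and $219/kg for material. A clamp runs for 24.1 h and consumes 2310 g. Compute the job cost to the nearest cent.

Machine cost = 3.91 × 24.1, so $94.231.
Feedstock cost: 219 × 2310/1000 → $505.89.
Total = 94.231 + 505.89 = 600.121 ≈ $600.12.

$600.12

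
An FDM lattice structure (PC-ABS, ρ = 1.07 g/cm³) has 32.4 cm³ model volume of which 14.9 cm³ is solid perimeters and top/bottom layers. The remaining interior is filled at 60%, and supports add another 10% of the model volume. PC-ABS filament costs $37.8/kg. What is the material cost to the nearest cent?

$1.16

Volume inside the shell = 32.4 − 14.9, so 17.5 cm³.
Infill deposited: 0.60 × 17.5 → 10.5 cm³.
Support = 0.10 × 32.4, so 3.24 cm³.
Total printed volume = 14.9 + 10.5 + 3.24, so 28.64 cm³.
Mass = 28.64 × 1.07, so 30.6448 g.
At $37.8/kg: 30.6448/1000 × 37.8 = $1.16.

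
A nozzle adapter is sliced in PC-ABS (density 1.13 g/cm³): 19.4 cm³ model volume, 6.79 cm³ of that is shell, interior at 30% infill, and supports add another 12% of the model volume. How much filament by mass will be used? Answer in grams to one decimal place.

Volume inside the shell = 19.4 − 6.79, so 12.61 cm³.
Deposited infill: 0.30 × 12.61 → 3.783 cm³.
Support: 0.12 × 19.4 → 2.328 cm³.
Total printed volume = 6.79 + 3.783 + 2.328 = 12.901 cm³.
Mass: 12.901 × 1.13 → 14.57813 g.

14.6 g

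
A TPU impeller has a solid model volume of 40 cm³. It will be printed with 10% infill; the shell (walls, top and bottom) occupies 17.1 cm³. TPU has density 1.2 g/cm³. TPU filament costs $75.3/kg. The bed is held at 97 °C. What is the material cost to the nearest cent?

Interior volume = 40 − 17.1, so 22.9 cm³.
Infill deposited: 0.10 × 22.9 → 2.29 cm³.
Total printed volume: 17.1 + 2.29 → 19.39 cm³.
Mass = 19.39 × 1.2 = 23.268 g.
At $75.3/kg: 23.268/1000 × 75.3 = $1.75.

$1.75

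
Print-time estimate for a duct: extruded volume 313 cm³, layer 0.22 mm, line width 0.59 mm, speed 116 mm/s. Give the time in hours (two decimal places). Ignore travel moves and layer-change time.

5.77 hours

Extrusion cross-section = 0.22 × 0.59, so 0.1298 mm².
Path length: 313000 mm³ / 0.1298 mm² → 2411402.2 mm.
Print-move time: 2411402.2 / 116 → 20788 s.
In the requested units: 20788 s = 5.77 hours.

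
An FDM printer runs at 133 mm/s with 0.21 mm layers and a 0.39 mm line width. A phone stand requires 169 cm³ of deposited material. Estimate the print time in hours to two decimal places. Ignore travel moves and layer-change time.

Line area: 0.21 × 0.39 → 0.0819 mm².
Toolpath length = 169 cm³ / 0.0819 mm² = 169000 / 0.0819 = 2063492.1 mm.
Extrusion time: 2063492.1 / 133 → 15515 s.
That's 15515 s → 4.31 hours.

4.31 hours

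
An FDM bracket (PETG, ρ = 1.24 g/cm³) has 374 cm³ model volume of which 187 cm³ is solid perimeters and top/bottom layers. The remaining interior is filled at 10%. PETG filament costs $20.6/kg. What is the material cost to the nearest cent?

$5.25

Interior volume = 374 − 187, so 187 cm³.
Deposited infill = 0.10 × 187 = 18.7 cm³.
Total extruded = 187 + 18.7, so 205.7 cm³.
Mass = 205.7 × 1.24 = 255.068 g.
Cost = 255.068 g / 1000 × $20.6/kg = $5.25.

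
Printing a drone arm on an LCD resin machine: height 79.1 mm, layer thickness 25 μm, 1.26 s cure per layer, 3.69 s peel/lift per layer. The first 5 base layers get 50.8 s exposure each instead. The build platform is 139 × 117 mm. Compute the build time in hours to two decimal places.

Layer count = ceil(79.1 / 0.025) = 3164.
Base layers: 5 × (50.8 + 3.69) → 272.45 s.
Regular layers = 3159 × (1.26 + 3.69) = 15637.05 s.
Sum: 272.45 + 15637.05 = 15909.5 s → 4.42 hours.

4.42 hours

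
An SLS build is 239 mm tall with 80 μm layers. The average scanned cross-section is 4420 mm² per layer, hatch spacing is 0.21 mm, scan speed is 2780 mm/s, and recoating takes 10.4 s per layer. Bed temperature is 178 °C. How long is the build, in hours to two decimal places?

14.92 hours

Number of layers: 239 / 0.08 → 2988 (rounded up).
Scan path per layer = 4420 / 0.21, so 21047.6 mm.
Scan time per layer = 21047.6 / 2780 = 7.5711 s.
Layer cycle: 7.5711 + 10.4 → 17.9711 s.
2988 layers × 17.9711 s/layer = 53697.6468 s, i.e. 14.92 hours.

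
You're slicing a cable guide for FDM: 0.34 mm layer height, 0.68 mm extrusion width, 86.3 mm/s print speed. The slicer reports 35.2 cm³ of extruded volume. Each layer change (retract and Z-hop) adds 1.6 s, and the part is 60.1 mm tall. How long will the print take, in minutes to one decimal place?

34.1 minutes

Bead cross-section: 0.34 × 0.68 → 0.2312 mm².
Total extruded path = 35200/0.2312 = 152249.1 mm.
Print-move time = 152249.1 / 86.3, so 1764.2 s.
Layers = ⌈60.1/0.34⌉ = 177.
Layer-change overhead = 177 × 1.6 = 283.2 s.
Altogether 1764.2 + 283.2 = 2047.4 s, i.e. 34.1 minutes.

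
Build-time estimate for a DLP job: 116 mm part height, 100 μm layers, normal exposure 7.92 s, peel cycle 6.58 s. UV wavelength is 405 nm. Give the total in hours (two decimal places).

4.67 hours

Number of layers: 116 / 0.1 → 1160 (rounded up).
Per-layer time: 7.92 + 6.58 → 14.5 s.
Total = 1160 × 14.5 = 16820 s = 4.67 hours.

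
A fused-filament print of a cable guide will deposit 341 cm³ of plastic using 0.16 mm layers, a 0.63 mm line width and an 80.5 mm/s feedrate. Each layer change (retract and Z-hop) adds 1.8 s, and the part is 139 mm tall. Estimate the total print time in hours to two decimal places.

12.11 hours

Line area: 0.16 × 0.63 → 0.1008 mm².
Total extruded path = 341000/0.1008 = 3382936.5 mm.
Extrusion time = 3382936.5 / 80.5, so 42024.1 s.
Layers = ⌈139/0.16⌉ = 869.
Z-hop total: 869 × 1.8 → 1564.2 s.
Total = 42024.1 + 1564.2 = 43588.3 s = 12.11 hours.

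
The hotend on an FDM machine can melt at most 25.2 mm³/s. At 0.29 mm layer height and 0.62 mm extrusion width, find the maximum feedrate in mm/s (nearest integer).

140 mm/s

Extrusion cross-section: 0.29 × 0.62 → 0.1798 mm².
Max speed = 25.2 / 0.1798 = 140.16 ≈ 140 mm/s.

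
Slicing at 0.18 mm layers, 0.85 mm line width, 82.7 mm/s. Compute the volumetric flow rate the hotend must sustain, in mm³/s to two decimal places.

Extrusion cross-section: 0.18 × 0.85 → 0.153 mm².
Q = v·A = 82.7 × 0.153 = 12.65 mm³/s.

12.65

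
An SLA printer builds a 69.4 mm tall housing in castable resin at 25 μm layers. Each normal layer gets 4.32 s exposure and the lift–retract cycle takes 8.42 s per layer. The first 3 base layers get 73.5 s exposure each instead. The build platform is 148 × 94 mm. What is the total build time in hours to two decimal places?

Layers = ⌈69.4/0.025⌉ = 2776.
Bottom layers = 3 × (73.5 + 8.42), so 245.76 s.
Remaining layers = 2773 × (4.32 + 8.42), so 35328.02 s.
Sum: 245.76 + 35328.02 = 35573.78 s → 9.88 hours.

9.88 hours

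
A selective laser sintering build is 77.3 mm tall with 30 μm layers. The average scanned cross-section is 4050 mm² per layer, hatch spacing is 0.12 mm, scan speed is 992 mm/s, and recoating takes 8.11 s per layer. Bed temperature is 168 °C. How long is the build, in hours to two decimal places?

Layers = ⌈77.3/0.03⌉ = 2577.
Scan path per layer = 4050 / 0.12, so 33750 mm.
Per-layer scan time = 33750 / 992, so 34.0222 s.
Per-layer time = 34.0222 + 8.11, so 42.1322 s.
Total: 2577 × 42.1322 s = 108574.6794 s → 30.16 hours.

30.16 hours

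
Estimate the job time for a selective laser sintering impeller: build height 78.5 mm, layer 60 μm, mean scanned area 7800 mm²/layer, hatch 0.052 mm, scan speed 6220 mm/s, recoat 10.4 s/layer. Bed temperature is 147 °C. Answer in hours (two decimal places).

Number of layers: 78.5 / 0.06 → 1309 (rounded up).
Scan path per layer = 7800 / 0.052 = 150000 mm.
Laser time per layer: 150000 / 6220 → 24.1158 s.
Per-layer time = 24.1158 + 10.4 = 34.5158 s.
Build time = 1309 × 34.5158 = 45181.1822 s = 12.55 hours.

12.55 hours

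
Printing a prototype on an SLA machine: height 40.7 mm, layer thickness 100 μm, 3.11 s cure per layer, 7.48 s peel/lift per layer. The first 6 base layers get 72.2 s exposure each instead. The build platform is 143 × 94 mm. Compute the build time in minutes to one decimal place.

Layers = ⌈40.7/0.1⌉ = 407.
Base layers = 6 × (72.2 + 7.48), so 478.08 s.
Regular layers: 401 × (3.11 + 7.48) → 4246.59 s.
Total = 478.08 + 4246.59 = 4724.67 s = 78.7 minutes.

78.7 minutes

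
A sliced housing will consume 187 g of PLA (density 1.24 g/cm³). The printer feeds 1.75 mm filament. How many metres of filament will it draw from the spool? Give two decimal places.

Volume = 187 g / 1.24 g·cm⁻³ = 150.8065 cm³ = 150806.5 mm³.
A = π r² = π × 0.875² = 2.4053 mm².
Length = 150806.5 / 2.4053 = 62697.58 mm = 62.70 m.

62.70 m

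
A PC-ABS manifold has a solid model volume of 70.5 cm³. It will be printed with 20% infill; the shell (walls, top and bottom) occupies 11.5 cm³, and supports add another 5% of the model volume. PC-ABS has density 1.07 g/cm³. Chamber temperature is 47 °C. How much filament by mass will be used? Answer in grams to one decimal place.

28.7 g

Interior volume = 70.5 − 11.5, so 59 cm³.
Infill volume = 0.20 × 59, so 11.8 cm³.
Support = 0.05 × 70.5, so 3.525 cm³.
Total extruded = 11.5 + 11.8 + 3.525, so 26.825 cm³.
Mass = 26.825 × 1.07 = 28.70275 g.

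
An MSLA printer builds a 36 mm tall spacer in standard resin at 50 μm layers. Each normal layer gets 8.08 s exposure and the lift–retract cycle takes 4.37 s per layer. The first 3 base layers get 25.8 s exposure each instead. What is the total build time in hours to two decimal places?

Layers = ⌈36/0.05⌉ = 720.
Bottom layers = 3 × (25.8 + 4.37), so 90.51 s.
Regular layers = 717 × (8.08 + 4.37), so 8926.65 s.
Sum: 90.51 + 8926.65 = 9017.16 s → 2.50 hours.

2.50 hours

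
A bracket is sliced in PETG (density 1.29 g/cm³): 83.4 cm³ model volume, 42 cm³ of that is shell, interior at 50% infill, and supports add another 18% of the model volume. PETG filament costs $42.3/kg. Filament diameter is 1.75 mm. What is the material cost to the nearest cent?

$4.24

Interior volume = 83.4 − 42, so 41.4 cm³.
Deposited infill = 0.50 × 41.4, so 20.7 cm³.
Support: 0.18 × 83.4 → 15.012 cm³.
Total extruded = 42 + 20.7 + 15.012, so 77.712 cm³.
Mass = 77.712 × 1.29, so 100.24848 g.
Cost = 100.24848 g / 1000 × $42.3/kg = $4.24.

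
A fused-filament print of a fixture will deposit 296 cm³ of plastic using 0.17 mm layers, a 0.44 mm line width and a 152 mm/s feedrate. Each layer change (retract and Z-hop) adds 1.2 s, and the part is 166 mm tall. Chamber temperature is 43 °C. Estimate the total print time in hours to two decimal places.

7.56 hours

Line area: 0.17 × 0.44 → 0.0748 mm².
Total extruded path = 296000/0.0748 = 3957219.3 mm.
Print-move time: 3957219.3 / 152 → 26034.3 s.
Layer count = ceil(166 / 0.17) = 977.
Non-print overhead = 977 × 1.2 = 1172.4 s.
Altogether 26034.3 + 1172.4 = 27206.7 s, i.e. 7.56 hours.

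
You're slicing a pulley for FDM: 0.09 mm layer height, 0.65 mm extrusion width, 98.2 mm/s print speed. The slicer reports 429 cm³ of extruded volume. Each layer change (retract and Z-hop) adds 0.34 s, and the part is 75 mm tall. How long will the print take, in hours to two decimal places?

Extrusion cross-section: 0.09 × 0.65 → 0.0585 mm².
Toolpath length = 429 cm³ / 0.0585 mm² = 429000 / 0.0585 = 7333333.3 mm.
Extrusion time = 7333333.3 / 98.2 = 74677.5 s.
Layer count = ceil(75 / 0.09) = 834.
Non-print overhead: 834 × 0.34 → 283.56 s.
Total = 74677.5 + 283.56 = 74961.06 s = 20.82 hours.

20.82 hours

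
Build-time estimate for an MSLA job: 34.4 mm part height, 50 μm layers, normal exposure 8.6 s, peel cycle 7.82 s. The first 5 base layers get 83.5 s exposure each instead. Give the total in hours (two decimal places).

3.24 hours

Layers = ⌈34.4/0.05⌉ = 688.
Base layers = 5 × (83.5 + 7.82), so 456.6 s.
Remaining layers = 683 × (8.6 + 7.82) = 11214.86 s.
Sum: 456.6 + 11214.86 = 11671.46 s → 3.24 hours.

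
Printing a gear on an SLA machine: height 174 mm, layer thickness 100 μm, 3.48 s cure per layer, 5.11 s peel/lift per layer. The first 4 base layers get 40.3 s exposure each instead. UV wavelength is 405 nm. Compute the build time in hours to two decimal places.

Layer count = ceil(174 / 0.1) = 1740.
Base layers: 4 × (40.3 + 5.11) → 181.64 s.
Remaining layers = 1736 × (3.48 + 5.11) = 14912.24 s.
Total = 181.64 + 14912.24 = 15093.88 s = 4.19 hours.

4.19 hours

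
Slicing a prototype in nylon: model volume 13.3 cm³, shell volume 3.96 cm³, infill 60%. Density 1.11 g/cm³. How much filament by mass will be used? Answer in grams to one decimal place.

10.6 g

Interior volume: 13.3 − 3.96 → 9.34 cm³.
Infill deposited = 0.60 × 9.34 = 5.604 cm³.
Total extruded: 3.96 + 5.604 → 9.564 cm³.
Mass: 9.564 × 1.11 → 10.61604 g.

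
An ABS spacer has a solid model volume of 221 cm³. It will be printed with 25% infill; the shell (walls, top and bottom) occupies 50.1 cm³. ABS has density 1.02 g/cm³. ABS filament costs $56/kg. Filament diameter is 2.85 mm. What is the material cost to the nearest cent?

$5.30

Infill region = 221 − 50.1 = 170.9 cm³.
Infill volume = 0.25 × 170.9 = 42.725 cm³.
Deposited volume: 50.1 + 42.725 → 92.825 cm³.
Mass = 92.825 × 1.02, so 94.6815 g.
Cost = 94.6815 g / 1000 × $56/kg = $5.30.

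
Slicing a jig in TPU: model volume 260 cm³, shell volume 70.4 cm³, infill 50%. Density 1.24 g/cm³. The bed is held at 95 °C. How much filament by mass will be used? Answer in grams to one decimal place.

204.8 g

Interior volume = 260 − 70.4 = 189.6 cm³.
Infill volume: 0.50 × 189.6 → 94.8 cm³.
Total extruded = 70.4 + 94.8, so 165.2 cm³.
Mass: 165.2 × 1.24 → 204.848 g.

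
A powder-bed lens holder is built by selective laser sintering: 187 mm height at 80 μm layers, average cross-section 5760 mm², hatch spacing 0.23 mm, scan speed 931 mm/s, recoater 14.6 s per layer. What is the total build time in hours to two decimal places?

Layer count = ceil(187 / 0.08) = 2338.
Per-layer scan distance: 5760 / 0.23 → 25043.5 mm.
Laser time per layer = 25043.5 / 931, so 26.8996 s.
Time per layer = 26.8996 + 14.6, so 41.4996 s.
2338 layers × 41.4996 s/layer = 97026.0648 s, i.e. 26.95 hours.

26.95 hours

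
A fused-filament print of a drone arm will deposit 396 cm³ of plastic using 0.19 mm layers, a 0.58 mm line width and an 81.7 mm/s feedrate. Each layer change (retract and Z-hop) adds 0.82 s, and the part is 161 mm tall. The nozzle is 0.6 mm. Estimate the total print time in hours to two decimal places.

12.41 hours

Line area = 0.19 × 0.58 = 0.1102 mm².
Total extruded path = 396000/0.1102 = 3593466.4 mm.
Print-move time = 3593466.4 / 81.7 = 43983.7 s.
Layers = ⌈161/0.19⌉ = 848.
Non-print overhead = 848 × 0.82, so 695.36 s.
Altogether 43983.7 + 695.36 = 44679.06 s, i.e. 12.41 hours.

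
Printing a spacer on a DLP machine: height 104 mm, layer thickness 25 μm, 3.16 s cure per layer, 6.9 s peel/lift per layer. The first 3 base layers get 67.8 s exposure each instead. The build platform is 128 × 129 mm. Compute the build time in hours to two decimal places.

11.68 hours

Layers = ⌈104/0.025⌉ = 4160.
Base layers: 3 × (67.8 + 6.9) → 224.1 s.
Regular layers = 4157 × (3.16 + 6.9) = 41819.42 s.
Total = 224.1 + 41819.42 = 42043.52 s = 11.68 hours.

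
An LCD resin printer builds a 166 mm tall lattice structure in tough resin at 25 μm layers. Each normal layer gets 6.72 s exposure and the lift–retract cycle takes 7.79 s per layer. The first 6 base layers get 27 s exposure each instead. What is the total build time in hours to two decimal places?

26.80 hours

Number of layers: 166 / 0.025 → 6640 (rounded up).
Base layers = 6 × (27 + 7.79), so 208.74 s.
Regular layers: 6634 × (6.72 + 7.79) → 96259.34 s.
Total = 208.74 + 96259.34 = 96468.08 s = 26.80 hours.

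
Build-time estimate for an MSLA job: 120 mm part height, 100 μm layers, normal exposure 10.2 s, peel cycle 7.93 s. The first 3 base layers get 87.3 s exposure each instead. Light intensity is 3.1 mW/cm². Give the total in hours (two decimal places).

6.11 hours

Layers = ⌈120/0.1⌉ = 1200.
Burn-in layers: 3 × (87.3 + 7.93) → 285.69 s.
Normal layers: 1197 × (10.2 + 7.93) → 21701.61 s.
Sum: 285.69 + 21701.61 = 21987.3 s → 6.11 hours.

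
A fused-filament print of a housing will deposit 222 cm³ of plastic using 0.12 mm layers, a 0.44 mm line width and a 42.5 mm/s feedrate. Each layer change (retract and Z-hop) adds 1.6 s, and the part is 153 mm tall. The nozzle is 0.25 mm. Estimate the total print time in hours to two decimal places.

Extrusion cross-section = 0.12 × 0.44, so 0.0528 mm².
Toolpath length = 222 cm³ / 0.0528 mm² = 222000 / 0.0528 = 4204545.5 mm.
Time extruding = 4204545.5 / 42.5 = 98930.5 s.
Layers = ⌈153/0.12⌉ = 1275.
Layer-change overhead = 1275 × 1.6 = 2040 s.
Altogether 98930.5 + 2040 = 100970.5 s, i.e. 28.05 hours.

28.05 hours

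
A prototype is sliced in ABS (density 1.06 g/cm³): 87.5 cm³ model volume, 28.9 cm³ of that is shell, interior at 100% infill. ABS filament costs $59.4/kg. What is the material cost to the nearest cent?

$5.51

Interior volume = 87.5 − 28.9 = 58.6 cm³.
Deposited infill = 1.00 × 58.6 = 58.6 cm³.
Deposited volume = 28.9 + 58.6 = 87.5 cm³.
Mass = 87.5 × 1.06, so 92.75 g.
Cost = 92.75 g / 1000 × $59.4/kg = $5.51.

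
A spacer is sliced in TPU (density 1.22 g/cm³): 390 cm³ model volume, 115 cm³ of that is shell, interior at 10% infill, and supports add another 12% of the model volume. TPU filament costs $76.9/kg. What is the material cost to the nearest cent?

Interior volume = 390 − 115 = 275 cm³.
Deposited infill = 0.10 × 275, so 27.5 cm³.
Support: 0.12 × 390 → 46.8 cm³.
Total printed volume = 115 + 27.5 + 46.8, so 189.3 cm³.
Mass = 189.3 × 1.22 = 230.946 g.
Cost = 230.946 g / 1000 × $76.9/kg = $17.76.

$17.76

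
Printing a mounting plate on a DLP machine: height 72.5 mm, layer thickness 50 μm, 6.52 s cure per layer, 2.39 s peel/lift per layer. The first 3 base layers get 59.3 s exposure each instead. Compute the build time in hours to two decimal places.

Layer count = ceil(72.5 / 0.05) = 1450.
Burn-in layers: 3 × (59.3 + 2.39) → 185.07 s.
Remaining layers = 1447 × (6.52 + 2.39), so 12892.77 s.
Total = 185.07 + 12892.77 = 13077.84 s = 3.63 hours.

3.63 hours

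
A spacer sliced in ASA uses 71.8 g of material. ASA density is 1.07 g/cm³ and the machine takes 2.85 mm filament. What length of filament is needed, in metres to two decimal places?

Volume = 71.8 g / 1.07 g·cm⁻³ = 67.1028 cm³ = 67102.8 mm³.
A = π r² = π × 1.425² = 6.3794 mm².
L = V/A = 67102.8/6.3794 = 10518.67 mm → 10.52 m.

10.52 m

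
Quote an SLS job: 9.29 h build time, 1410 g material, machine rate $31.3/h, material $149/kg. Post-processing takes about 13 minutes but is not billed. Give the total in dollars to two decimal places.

Time charge: 31.3 × 9.29 → $290.777.
Material cost: 149 × 1410/1000 → $210.09.
Total = 290.777 + 210.09 = 500.867 ≈ $500.87.

$500.87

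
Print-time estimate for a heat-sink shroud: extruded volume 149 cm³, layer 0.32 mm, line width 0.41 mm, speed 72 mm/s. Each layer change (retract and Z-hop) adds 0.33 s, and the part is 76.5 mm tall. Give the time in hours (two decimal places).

4.40 hours

Line area = 0.32 × 0.41 = 0.1312 mm².
Total extruded path = 149000/0.1312 = 1135670.7 mm.
Extrusion time: 1135670.7 / 72 → 15773.2 s.
Number of layers: 76.5 / 0.32 → 240 (rounded up).
Layer-change overhead: 240 × 0.33 → 79.2 s.
Altogether 15773.2 + 79.2 = 15852.4 s, i.e. 4.40 hours.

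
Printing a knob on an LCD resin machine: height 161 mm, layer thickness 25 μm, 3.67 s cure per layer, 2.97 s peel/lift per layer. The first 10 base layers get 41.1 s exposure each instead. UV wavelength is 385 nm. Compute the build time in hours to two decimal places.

Layers = ⌈161/0.025⌉ = 6440.
Bottom layers = 10 × (41.1 + 2.97) = 440.7 s.
Normal layers = 6430 × (3.67 + 2.97), so 42695.2 s.
Total = 440.7 + 42695.2 = 43135.9 s = 11.98 hours.

11.98 hours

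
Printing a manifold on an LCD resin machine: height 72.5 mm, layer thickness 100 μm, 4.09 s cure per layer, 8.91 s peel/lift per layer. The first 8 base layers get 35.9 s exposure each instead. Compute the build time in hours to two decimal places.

2.69 hours

Layer count = ceil(72.5 / 0.1) = 725.
Base layers = 8 × (35.9 + 8.91) = 358.48 s.
Remaining layers: 717 × (4.09 + 8.91) → 9321 s.
Total = 358.48 + 9321 = 9679.48 s = 2.69 hours.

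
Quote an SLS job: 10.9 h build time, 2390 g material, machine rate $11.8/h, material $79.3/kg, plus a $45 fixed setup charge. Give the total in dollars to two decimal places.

Machine-time cost = 11.8 × 10.9, so $128.62.
Material charge: 79.3 × 2390/1000 → $189.527.
Adding setup: 128.62 + 189.527 + 45 → 363.147 ≈ $363.15.

$363.15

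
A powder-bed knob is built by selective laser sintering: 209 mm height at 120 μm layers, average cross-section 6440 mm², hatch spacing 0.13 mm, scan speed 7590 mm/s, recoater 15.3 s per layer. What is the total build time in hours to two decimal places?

Number of layers: 209 / 0.12 → 1742 (rounded up).
Per-layer scan distance = 6440 / 0.13 = 49538.5 mm.
Per-layer scan time = 49538.5 / 7590, so 6.5268 s.
Per-layer time: 6.5268 + 15.3 → 21.8268 s.
1742 layers × 21.8268 s/layer = 38022.2856 s, i.e. 10.56 hours.

10.56 hours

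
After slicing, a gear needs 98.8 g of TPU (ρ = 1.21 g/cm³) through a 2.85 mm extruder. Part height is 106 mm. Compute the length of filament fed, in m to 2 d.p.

Extruded volume: 98.8/1.21 = 81.6529 cm³ (81652.9 mm³).
Filament cross-section = π × (2.85/2)² = 6.3794 mm².
Length = 81652.9 / 6.3794 = 12799.46 mm = 12.80 m.

12.80 m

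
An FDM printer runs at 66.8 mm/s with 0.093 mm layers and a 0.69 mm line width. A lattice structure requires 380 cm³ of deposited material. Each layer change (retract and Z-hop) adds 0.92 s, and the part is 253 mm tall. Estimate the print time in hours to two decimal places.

Extrusion cross-section: 0.093 × 0.69 → 0.06417 mm².
Total extruded path = 380000/0.06417 = 5921770.3 mm.
Time extruding = 5921770.3 / 66.8, so 88649.3 s.
Number of layers: 253 / 0.093 → 2721 (rounded up).
Non-print overhead: 2721 × 0.92 → 2503.32 s.
Total = 88649.3 + 2503.32 = 91152.62 s = 25.32 hours.

25.32 hours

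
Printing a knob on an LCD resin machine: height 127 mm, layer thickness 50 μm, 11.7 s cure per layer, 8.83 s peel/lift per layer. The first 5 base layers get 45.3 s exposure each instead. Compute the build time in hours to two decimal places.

14.53 hours

Layer count = ceil(127 / 0.05) = 2540.
Bottom layers = 5 × (45.3 + 8.83), so 270.65 s.
Remaining layers = 2535 × (11.7 + 8.83), so 52043.55 s.
Total = 270.65 + 52043.55 = 52314.2 s = 14.53 hours.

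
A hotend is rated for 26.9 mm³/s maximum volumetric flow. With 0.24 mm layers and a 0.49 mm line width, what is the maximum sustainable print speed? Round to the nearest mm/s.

Bead cross-section = 0.24 × 0.49 = 0.1176 mm².
Max speed = 26.9 / 0.1176 = 228.74 ≈ 229 mm/s.

229 mm/s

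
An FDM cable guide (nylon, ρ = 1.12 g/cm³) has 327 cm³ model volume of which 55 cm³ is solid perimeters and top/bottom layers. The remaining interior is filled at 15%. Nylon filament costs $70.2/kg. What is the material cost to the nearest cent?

Interior volume = 327 − 55, so 272 cm³.
Deposited infill = 0.15 × 272 = 40.8 cm³.
Total printed volume: 55 + 40.8 → 95.8 cm³.
Mass = 95.8 × 1.12, so 107.296 g.
Cost = 107.296 g / 1000 × $70.2/kg = $7.53.

$7.53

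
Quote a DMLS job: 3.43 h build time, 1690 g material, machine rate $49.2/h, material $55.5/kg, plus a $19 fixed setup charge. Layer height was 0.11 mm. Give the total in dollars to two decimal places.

$281.55

Time charge = 49.2 × 3.43, so $168.756.
Material charge = 55.5 × 1690/1000, so $93.795.
Total = 168.756 + 93.795 + 19 = 281.551 ≈ $281.55.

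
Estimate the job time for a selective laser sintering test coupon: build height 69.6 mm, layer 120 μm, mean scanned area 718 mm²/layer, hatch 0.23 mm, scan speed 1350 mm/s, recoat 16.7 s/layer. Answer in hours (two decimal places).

Layer count = ceil(69.6 / 0.12) = 580.
Hatch length per layer = 718 / 0.23, so 3121.7 mm.
Laser time per layer: 3121.7 / 1350 → 2.3124 s.
Layer cycle: 2.3124 + 16.7 → 19.0124 s.
Total: 580 × 19.0124 s = 11027.192 s → 3.06 hours.

3.06 hours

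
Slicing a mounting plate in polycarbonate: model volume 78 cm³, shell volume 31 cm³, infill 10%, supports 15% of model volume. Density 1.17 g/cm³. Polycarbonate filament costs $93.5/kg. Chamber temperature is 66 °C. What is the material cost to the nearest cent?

Infill region: 78 − 31 → 47 cm³.
Deposited infill = 0.10 × 47 = 4.7 cm³.
Support: 0.15 × 78 → 11.7 cm³.
Total printed volume = 31 + 4.7 + 11.7, so 47.4 cm³.
Mass = 47.4 × 1.17 = 55.458 g.
At $93.5/kg: 55.458/1000 × 93.5 = $5.19.

$5.19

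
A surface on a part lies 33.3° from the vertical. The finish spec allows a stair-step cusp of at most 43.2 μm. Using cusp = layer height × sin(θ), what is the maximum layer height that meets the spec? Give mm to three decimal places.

t = h_c / sin θ = 0.0432 / 0.5490 = 0.079 mm.

0.079 mm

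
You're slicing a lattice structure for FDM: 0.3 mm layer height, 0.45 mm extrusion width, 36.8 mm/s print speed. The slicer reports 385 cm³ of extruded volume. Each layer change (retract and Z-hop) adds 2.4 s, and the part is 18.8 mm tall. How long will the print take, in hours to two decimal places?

Bead cross-section: 0.3 × 0.45 → 0.135 mm².
Path length: 385000 mm³ / 0.135 mm² → 2851851.9 mm.
Extrusion time = 2851851.9 / 36.8, so 77496 s.
Layers = ⌈18.8/0.3⌉ = 63.
Non-print overhead = 63 × 2.4, so 151.2 s.
Altogether 77496 + 151.2 = 77647.2 s, i.e. 21.57 hours.

21.57 hours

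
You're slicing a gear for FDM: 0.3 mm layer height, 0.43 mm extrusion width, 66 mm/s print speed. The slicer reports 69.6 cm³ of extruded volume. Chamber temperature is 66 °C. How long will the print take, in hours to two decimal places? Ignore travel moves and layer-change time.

Bead cross-section = 0.3 × 0.43, so 0.129 mm².
Total extruded path = 69600/0.129 = 539534.9 mm.
Extrusion time: 539534.9 / 66 → 8174.8 s.
In the requested units: 8174.8 s = 2.27 hours.

2.27 hours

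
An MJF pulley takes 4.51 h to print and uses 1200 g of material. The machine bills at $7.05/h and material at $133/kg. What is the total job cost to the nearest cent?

$191.40

Machine-time cost: 7.05 × 4.51 → $31.7955.
Feedstock cost = 133 × 1200/1000, so $159.60.
Total = 31.7955 + 159.60 = 191.3955 ≈ $191.40.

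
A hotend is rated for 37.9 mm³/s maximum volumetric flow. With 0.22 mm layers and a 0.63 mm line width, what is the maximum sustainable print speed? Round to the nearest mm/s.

273 mm/s

Bead cross-section: 0.22 × 0.63 → 0.1386 mm².
Max speed = 37.9 / 0.1386 = 273.45 ≈ 273 mm/s.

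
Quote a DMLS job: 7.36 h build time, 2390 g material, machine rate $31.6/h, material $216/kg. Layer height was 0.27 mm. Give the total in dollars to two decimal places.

Time charge = 31.6 × 7.36, so $232.576.
Feedstock cost: 216 × 2390/1000 → $516.24.
Total = 232.576 + 516.24 = 748.816 ≈ $748.82.

$748.82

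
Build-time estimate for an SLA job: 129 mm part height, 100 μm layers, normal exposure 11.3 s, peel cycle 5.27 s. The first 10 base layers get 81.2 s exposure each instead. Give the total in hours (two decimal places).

6.13 hours

Number of layers: 129 / 0.1 → 1290 (rounded up).
Burn-in layers = 10 × (81.2 + 5.27), so 864.7 s.
Regular layers: 1280 × (11.3 + 5.27) → 21209.6 s.
Sum: 864.7 + 21209.6 = 22074.3 s → 6.13 hours.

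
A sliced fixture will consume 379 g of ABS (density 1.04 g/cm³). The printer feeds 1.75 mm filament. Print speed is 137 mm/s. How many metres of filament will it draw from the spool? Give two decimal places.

Extruded volume: 379/1.04 = 364.4231 cm³ (364423.1 mm³).
A = π r² = π × 0.875² = 2.4053 mm².
Length = 364423.1 / 2.4053 = 151508.38 mm = 151.51 m.

151.51 m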